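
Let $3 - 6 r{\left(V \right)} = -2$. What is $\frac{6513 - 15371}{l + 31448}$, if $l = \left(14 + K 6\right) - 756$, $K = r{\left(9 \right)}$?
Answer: $- \frac{8858}{30711} \approx -0.28843$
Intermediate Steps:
$r{\left(V \right)} = \frac{5}{6}$ ($r{\left(V \right)} = \frac{1}{2} - - \frac{1}{3} = \frac{1}{2} + \frac{1}{3} = \frac{5}{6}$)
$K = \frac{5}{6} \approx 0.83333$
$l = -737$ ($l = \left(14 + \frac{5}{6} \cdot 6\right) - 756 = \left(14 + 5\right) - 756 = 19 - 756 = -737$)
$\frac{6513 - 15371}{l + 31448} = \frac{6513 - 15371}{-737 + 31448} = - \frac{8858}{30711}$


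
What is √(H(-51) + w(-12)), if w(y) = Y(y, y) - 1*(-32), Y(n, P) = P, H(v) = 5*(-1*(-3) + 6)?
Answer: √65 ≈ 8.0623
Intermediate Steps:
H(v) = 45 (H(v) = 5*(3 + 6) = 5*9 = 45)
w(y) = 32 + y (w(y) = y - 1*(-32) = y + 32 = 32 + y)
√(H(-51) + w(-12)) = √(45 + (32 - 12)) = √(45 + 20) = √65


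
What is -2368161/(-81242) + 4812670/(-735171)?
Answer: 1350012354391/59726762382 ≈ 22.603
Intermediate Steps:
-2368161/(-81242) + 4812670/(-735171) = -2368161*(-1/81242) + 4812670*(-1/735171) = 2368161/81242 - 4812670/735171 = 1350012354391/59726762382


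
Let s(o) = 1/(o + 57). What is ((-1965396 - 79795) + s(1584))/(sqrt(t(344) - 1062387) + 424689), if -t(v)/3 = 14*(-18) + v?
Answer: -237553927913045/49328954866524 + 11746554505*I*sqrt(21687)/147986864599572 ≈ -4.8157 + 0.011689*I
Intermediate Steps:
t(v) = 756 - 3*v (t(v) = -3*(14*(-18) + v) = -3*(-252 + v) = 756 - 3*v)
s(o) = 1/(57 + o)
((-1965396 - 79795) + s(1584))/(sqrt(t(344) - 1062387) + 424689) = ((-1965396 - 79795) + 1/(57 + 1584))/(sqrt((756 - 3*344) - 1062387) + 424689) = (-2045191 + 1/1641)/(sqrt((756 - 1032) - 1062387) + 424689) = (-2045191 + 1/1641)/(sqrt(-276 - 1062387) + 424689) = -3356158430/(1641*(sqrt(-1062663) + 424689)) = -3356158430/(1641*(7*I*sqrt(21687) + 424689)) = -3356158430/(1641*(424689 + 7*I*sqrt(21687)))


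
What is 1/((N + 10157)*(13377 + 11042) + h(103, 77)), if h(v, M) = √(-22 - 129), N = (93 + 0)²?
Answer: 459223714/210886419499953947 - I*√151/210886419499953947 ≈ 2.1776e-9 - 5.8269e-17*I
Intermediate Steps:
N = 8649 (N = 93² = 8649)
h(v, M) = I*√151 (h(v, M) = √(-151) = I*√151)
1/((N + 10157)*(13377 + 11042) + h(103, 77)) = 1/((8649 + 10157)*(13377 + 11042) + I*√151) = 1/(18806*24419 + I*√151) = 1/(459223714 + I*√151)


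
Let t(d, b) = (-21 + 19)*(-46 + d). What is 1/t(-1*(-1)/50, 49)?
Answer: 25/2299 ≈ 0.010874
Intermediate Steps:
t(d, b) = 92 - 2*d (t(d, b) = -2*(-46 + d) = 92 - 2*d)
1/t(-1*(-1)/50, 49) = 1/(92 - 2*(-1*(-1))/50) = 1/(92 - 2/50) = 1/(92 - 2*1/50) = 1/(92 - 1/25) = 1/(2299/25) = 25/2299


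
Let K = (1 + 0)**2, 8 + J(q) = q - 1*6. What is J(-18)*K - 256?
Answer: -288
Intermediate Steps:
J(q) = -14 + q (J(q) = -8 + (q - 1*6) = -8 + (q - 6) = -8 + (-6 + q) = -14 + q)
K = 1 (K = 1**2 = 1)
J(-18)*K - 256 = (-14 - 18)*1 - 256 = -32*1 - 256 = -32 - 256 = -288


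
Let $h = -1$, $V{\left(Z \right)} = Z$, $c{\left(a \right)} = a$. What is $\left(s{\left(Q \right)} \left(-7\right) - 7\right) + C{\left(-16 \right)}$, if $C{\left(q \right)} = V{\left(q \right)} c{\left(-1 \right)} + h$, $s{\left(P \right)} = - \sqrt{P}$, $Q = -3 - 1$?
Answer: $8 + 14 i \approx 8.0 + 14.0 i$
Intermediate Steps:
$Q = -4$ ($Q = -3 - 1 = -4$)
$C{\left(q \right)} = -1 - q$ ($C{\left(q \right)} = q \left(-1\right) - 1 = - q - 1 = -1 - q$)
$\left(s{\left(Q \right)} \left(-7\right) - 7\right) + C{\left(-16 \right)} = \left(- \sqrt{-4} \left(-7\right) - 7\right) - -15 = \left(- 2 i \left(-7\right) - 7\right) + \left(-1 + 16\right) = \left(- 2 i \left(-7\right) - 7\right) + 15 = \left(14 i - 7\right) + 15 = \left(-7 + 14 i\right) + 15 = 8 + 14 i$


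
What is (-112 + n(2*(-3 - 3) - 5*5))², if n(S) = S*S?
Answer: 1580049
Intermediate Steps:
n(S) = S²
(-112 + n(2*(-3 - 3) - 5*5))² = (-112 + (2*(-3 - 3) - 5*5)²)² = (-112 + (2*(-6) - 25)²)² = (-112 + (-12 - 25)²)² = (-112 + (-37)²)² = (-112 + 1369)² = 1257² = 1580049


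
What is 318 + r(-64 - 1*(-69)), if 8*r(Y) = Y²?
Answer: 2569/8 ≈ 321.13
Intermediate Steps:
r(Y) = Y²/8
318 + r(-64 - 1*(-69)) = 318 + (-64 - 1*(-69))²/8 = 318 + (-64 + 69)²/8 = 318 + (⅛)*5² = 318 + (⅛)*25 = 318 + 25/8 = 2569/8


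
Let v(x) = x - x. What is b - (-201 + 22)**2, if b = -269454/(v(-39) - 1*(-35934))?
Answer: -191938458/5989 ≈ -32049.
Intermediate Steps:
v(x) = 0
b = -44909/5989 (b = -269454/(0 - 1*(-35934)) = -269454/(0 + 35934) = -269454/35934 = -269454*1/35934 = -44909/5989 ≈ -7.4986)
b - (-201 + 22)**2 = -44909/5989 - (-201 + 22)**2 = -44909/5989 - 1*(-179)**2 = -44909/5989 - 1*32041 = -44909/5989 - 32041 = -191938458/5989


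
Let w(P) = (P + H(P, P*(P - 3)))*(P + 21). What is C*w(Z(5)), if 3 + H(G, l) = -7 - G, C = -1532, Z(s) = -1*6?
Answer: 229800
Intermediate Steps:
Z(s) = -6
H(G, l) = -10 - G (H(G, l) = -3 + (-7 - G) = -10 - G)
w(P) = -210 - 10*P (w(P) = (P + (-10 - P))*(P + 21) = -10*(21 + P) = -210 - 10*P)
C*w(Z(5)) = -1532*(-210 - 10*(-6)) = -1532*(-210 + 60) = -1532*(-150) = 229800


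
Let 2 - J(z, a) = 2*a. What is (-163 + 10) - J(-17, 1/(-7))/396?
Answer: -106033/693 ≈ -153.01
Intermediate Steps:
J(z, a) = 2 - 2*a
(-163 + 10) - J(-17, 1/(-7))/396 = (-163 + 10) - (2 - 2/(-7))/396 = -153 - (2 - 2*(-1/7))/396 = -153 - (2 + 2/7)/396 = -153 - 16/(7*396) = -153 - 1*4/693 = -153 - 4/693 = -106033/693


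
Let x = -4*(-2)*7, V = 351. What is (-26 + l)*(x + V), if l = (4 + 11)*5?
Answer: 19943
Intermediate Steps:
x = 56 (x = 8*7 = 56)
l = 75 (l = 15*5 = 75)
(-26 + l)*(x + V) = (-26 + 75)*(56 + 351) = 49*407 = 19943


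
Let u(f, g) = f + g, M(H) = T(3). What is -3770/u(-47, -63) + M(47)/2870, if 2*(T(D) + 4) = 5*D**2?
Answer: 2164387/63140 ≈ 34.279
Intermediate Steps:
T(D) = -4 + 5*D**2/2 (T(D) = -4 + (5*D**2)/2 = -4 + 5*D**2/2)
M(H) = 37/2 (M(H) = -4 + (5/2)*3**2 = -4 + (5/2)*9 = -4 + 45/2 = 37/2)
-3770/u(-47, -63) + M(47)/2870 = -3770/(-47 - 63) + (37/2)/2870 = -3770/(-110) + (37/2)*(1/2870) = -3770*(-1/110) + 37/5740 = 377/11 + 37/5740 = 2164387/63140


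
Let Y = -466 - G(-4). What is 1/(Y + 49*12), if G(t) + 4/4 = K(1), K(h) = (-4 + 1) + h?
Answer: 1/125 ≈ 0.0080000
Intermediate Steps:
K(h) = -3 + h
G(t) = -3 (G(t) = -1 + (-3 + 1) = -1 - 2 = -3)
Y = -463 (Y = -466 - 1*(-3) = -466 + 3 = -463)
1/(Y + 49*12) = 1/(-463 + 49*12) = 1/(-463 + 588) = 1/125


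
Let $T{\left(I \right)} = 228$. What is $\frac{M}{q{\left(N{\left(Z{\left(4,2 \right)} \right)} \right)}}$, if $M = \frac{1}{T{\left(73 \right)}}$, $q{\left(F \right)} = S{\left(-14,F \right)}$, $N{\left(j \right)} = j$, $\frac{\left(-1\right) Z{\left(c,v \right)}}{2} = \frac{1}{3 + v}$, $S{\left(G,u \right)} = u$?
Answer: $- \frac{5}{456} \approx -0.010965$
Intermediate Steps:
$Z{\left(c,v \right)} = - \frac{2}{3 + v}$
$q{\left(F \right)} = F$
$M = \frac{1}{228} \approx 0.004386$
$\frac{M}{q{\left(N{\left(Z{\left(4,2 \right)} \right)} \right)}} = \frac{1}{228 \left(- \frac{2}{3 + 2}\right)} = \frac{1}{228 \left(- \frac{2}{5}\right)} = \frac{1}{228} \left(- \frac{5}{2}\right) = - \frac{5}{456}$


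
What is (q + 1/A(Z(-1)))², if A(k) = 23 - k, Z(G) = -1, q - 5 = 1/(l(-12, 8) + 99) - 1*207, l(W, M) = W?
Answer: 19755708025/484416 ≈ 40783.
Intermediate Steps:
q = -17573/87 (q = 5 + (1/(-12 + 99) - 1*207) = 5 + (1/87 - 207) = 5 - 18008/87 = -17573/87 ≈ -201.99)
(q + 1/A(Z(-1)))² = (-17573/87 + 1/(23 - 1*(-1)))² = (-17573/87 + 1/(23 + 1))² = (-17573/87 + 1/24)² = (-140555/696)² = 19755708025/484416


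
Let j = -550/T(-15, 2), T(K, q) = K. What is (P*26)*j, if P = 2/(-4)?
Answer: -1430/3 ≈ -476.67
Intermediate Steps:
P = -½ (P = 2*(-¼) = -½ ≈ -0.50000)
j = 110/3 (j = -550/(-15) = -550*(-1/15) = 110/3 ≈ 36.667)
(P*26)*j = -½*26*(110/3) = -13*110/3 = -1430/3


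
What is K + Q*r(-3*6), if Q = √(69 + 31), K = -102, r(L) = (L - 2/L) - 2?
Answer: -2708/9 ≈ -300.89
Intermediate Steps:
r(L) = -2 + L - 2/L
Q = 10 (Q = √100 = 10)
K + Q*r(-3*6) = -102 + 10*(-2 - 3*6 - 2/((-3*6))) = -102 + 10*(-2 - 18 - 2/(-18)) = -102 + 10*(-2 - 18 - 2*(-1/18)) = -102 + 10*(-2 - 18 + ⅑) = -102 + 10*(-179/9) = -102 - 1790/9 = -2708/9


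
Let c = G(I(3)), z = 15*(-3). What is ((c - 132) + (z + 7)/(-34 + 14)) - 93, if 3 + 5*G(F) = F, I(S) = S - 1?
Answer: -2233/10 ≈ -223.30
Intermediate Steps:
z = -45
I(S) = -1 + S
G(F) = -⅗ + F/5
c = -⅕ (c = -⅗ + (-1 + 3)/5 = -⅗ + (⅕)*2 = -⅗ + ⅖ = -⅕ ≈ -0.20000)
((c - 132) + (z + 7)/(-34 + 14)) - 93 = ((-⅕ - 132) + (-45 + 7)/(-34 + 14)) - 93 = (-661/5 - 38/(-20)) - 93 = (-661/5 - 38*(-1/20)) - 93 = (-661/5 + 19/10) - 93 = -1303/10 - 93 = -2233/10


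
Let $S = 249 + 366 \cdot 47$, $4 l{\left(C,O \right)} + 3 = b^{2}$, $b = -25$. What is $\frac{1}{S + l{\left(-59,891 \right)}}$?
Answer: $\frac{2}{35213} \approx 5.6797 \cdot 10^{-5}$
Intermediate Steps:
$l{\left(C,O \right)} = \frac{311}{2}$ ($l{\left(C,O \right)} = - \frac{3}{4} + \frac{\left(-25\right)^{2}}{4} = - \frac{3}{4} + \frac{1}{4} \cdot 625 = - \frac{3}{4} + \frac{625}{4} = \frac{311}{2}$)
$S = 17451$ ($S = 249 + 17202 = 17451$)
$\frac{1}{S + l{\left(-59,891 \right)}} = \frac{1}{17451 + \frac{311}{2}} = \frac{1}{\frac{35213}{2}} = \frac{2}{35213}$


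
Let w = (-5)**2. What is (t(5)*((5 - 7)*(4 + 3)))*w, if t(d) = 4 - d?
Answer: 350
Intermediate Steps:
w = 25
(t(5)*((5 - 7)*(4 + 3)))*w = ((4 - 1*5)*((5 - 7)*(4 + 3)))*25 = ((4 - 5)*(-2*7))*25 = -1*(-14)*25 = 14*25 = 350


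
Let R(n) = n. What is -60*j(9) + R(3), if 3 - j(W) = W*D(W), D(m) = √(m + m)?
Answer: -177 + 1620*√2 ≈ 2114.0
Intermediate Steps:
D(m) = √2*√m (D(m) = √(2*m) = √2*√m)
j(W) = 3 - √2*W^(3/2) (j(W) = 3 - W*√2*√W = 3 - √2*W^(3/2))
-60*j(9) + R(3) = -60*(3 - √2*9^(3/2)) + 3 = -60*(3 - 1*√2*27) + 3 = -60*(3 - 27*√2) + 3 = (-180 + 1620*√2) + 3 = -177 + 1620*√2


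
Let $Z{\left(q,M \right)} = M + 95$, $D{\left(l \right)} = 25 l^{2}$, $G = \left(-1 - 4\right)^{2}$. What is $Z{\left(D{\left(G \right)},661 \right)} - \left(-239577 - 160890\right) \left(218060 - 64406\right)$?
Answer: $61533357174$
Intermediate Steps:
$G = 25$ ($G = \left(-5\right)^{2} = 25$)
$Z{\left(q,M \right)} = 95 + M$
$Z{\left(D{\left(G \right)},661 \right)} - \left(-239577 - 160890\right) \left(218060 - 64406\right) = \left(95 + 661\right) - \left(-239577 - 160890\right) \left(218060 - 64406\right) = 756 - \left(-400467\right) 153654 = 756 - -61533356418 = 756 + 61533356418 = 61533357174$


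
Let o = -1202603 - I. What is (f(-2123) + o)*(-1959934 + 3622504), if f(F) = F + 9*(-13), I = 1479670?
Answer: -4463190778410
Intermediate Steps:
f(F) = -117 + F (f(F) = F - 117 = -117 + F)
o = -2682273 (o = -1202603 - 1*1479670 = -1202603 - 1479670 = -2682273)
(f(-2123) + o)*(-1959934 + 3622504) = ((-117 - 2123) - 2682273)*(-1959934 + 3622504) = (-2240 - 2682273)*1662570 = -2684513*1662570 = -4463190778410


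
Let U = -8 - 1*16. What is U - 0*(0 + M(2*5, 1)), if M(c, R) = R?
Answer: -24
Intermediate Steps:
U = -24 (U = -8 - 16 = -24)
U - 0*(0 + M(2*5, 1)) = -24 - 0*(0 + 1) = -24 - 0 = -24 - 28*0 = -24 + 0 = -24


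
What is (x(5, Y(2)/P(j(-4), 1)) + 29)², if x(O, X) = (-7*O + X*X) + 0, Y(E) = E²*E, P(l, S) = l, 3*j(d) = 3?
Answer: 3364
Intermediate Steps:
j(d) = 1 (j(d) = (⅓)*3 = 1)
Y(E) = E³
x(O, X) = X² - 7*O (x(O, X) = (-7*O + X²) + 0 = (X² - 7*O) + 0 = X² - 7*O)
(x(5, Y(2)/P(j(-4), 1)) + 29)² = (((2³/1)² - 7*5) + 29)² = (((8*1)² - 35) + 29)² = ((8² - 35) + 29)² = ((64 - 35) + 29)² = (29 + 29)² = 58² = 3364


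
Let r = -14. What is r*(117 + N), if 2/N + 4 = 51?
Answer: -77014/47 ≈ -1638.6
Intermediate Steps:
N = 2/47 (N = 2/(-4 + 51) = 2/47 ≈ 0.042553)
r*(117 + N) = -14*(117 + 2/47) = -14*5501/47 = -77014/47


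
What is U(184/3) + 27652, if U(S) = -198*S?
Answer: 15508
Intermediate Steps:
U(184/3) + 27652 = -36432/3 + 27652 = -198*184/3 + 27652 = -12144 + 27652 = 15508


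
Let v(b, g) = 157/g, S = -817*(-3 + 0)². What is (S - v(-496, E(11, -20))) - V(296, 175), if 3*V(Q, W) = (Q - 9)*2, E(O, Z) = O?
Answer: -249434/33 ≈ -7558.6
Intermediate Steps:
S = -7353 (S = -817*(-3)² = -817*9 = -7353)
V(Q, W) = -6 + 2*Q/3 (V(Q, W) = ((Q - 9)*2)/3 = ((-9 + Q)*2)/3 = (-18 + 2*Q)/3 = -6 + 2*Q/3)
(S - v(-496, E(11, -20))) - V(296, 175) = (-7353 - 157/11) - (-6 + (⅔)*296) = (-7353 - 157/11) - (-6 + 592/3) = (-7353 - 1*157/11) - 1*574/3 = (-7353 - 157/11) - 574/3 = -81040/11 - 574/3 = -249434/33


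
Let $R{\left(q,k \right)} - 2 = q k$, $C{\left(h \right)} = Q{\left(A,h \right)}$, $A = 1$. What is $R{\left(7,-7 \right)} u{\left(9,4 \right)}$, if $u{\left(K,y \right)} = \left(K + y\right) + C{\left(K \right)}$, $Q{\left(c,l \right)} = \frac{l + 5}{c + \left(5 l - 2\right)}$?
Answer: $- \frac{13771}{22} \approx -625.95$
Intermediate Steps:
$Q{\left(c,l \right)} = \frac{5 + l}{-2 + c + 5 l}$ ($Q{\left(c,l \right)} = \frac{5 + l}{c + \left(-2 + 5 l\right)} = \frac{5 + l}{-2 + c + 5 l}$)
$C{\left(h \right)} = \frac{5 + h}{-1 + 5 h}$ ($C{\left(h \right)} = \frac{5 + h}{-2 + 1 + 5 h} = \frac{5 + h}{-1 + 5 h}$)
$u{\left(K,y \right)} = K + y + \frac{5 + K}{-1 + 5 K}$ ($u{\left(K,y \right)} = \left(K + y\right) + \frac{5 + K}{-1 + 5 K} = K + y + \frac{5 + K}{-1 + 5 K}$)
$R{\left(q,k \right)} = 2 + k q$ ($R{\left(q,k \right)} = 2 + q k = 2 + k q$)
$R{\left(7,-7 \right)} u{\left(9,4 \right)} = \left(2 - 49\right) \frac{5 + 9 + \left(-1 + 5 \cdot 9\right) \left(9 + 4\right)}{-1 + 5 \cdot 9} = \left(2 - 49\right) \frac{5 + 9 + \left(-1 + 45\right) 13}{-1 + 45} = - 47 \frac{5 + 9 + 44 \cdot 13}{44} = - 47 \frac{5 + 9 + 572}{44} = - 47 \cdot \frac{1}{44} \cdot 586 = \left(-47\right) \frac{293}{22} = - \frac{13771}{22}$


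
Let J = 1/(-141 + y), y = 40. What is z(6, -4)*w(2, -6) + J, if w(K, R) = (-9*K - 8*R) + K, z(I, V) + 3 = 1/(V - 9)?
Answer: -129293/1313 ≈ -98.471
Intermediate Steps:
z(I, V) = -3 + 1/(-9 + V) (z(I, V) = -3 + 1/(V - 9) = -3 + 1/(-9 + V))
J = -1/101 (J = 1/(-141 + 40) = 1/(-101) = -1/101 ≈ -0.0099010)
w(K, R) = -8*K - 8*R
z(6, -4)*w(2, -6) + J = ((28 - 3*(-4))/(-9 - 4))*(-8*2 - 8*(-6)) - 1/101 = ((28 + 12)/(-13))*(-16 + 48) - 1/101 = -1/13*40*32 - 1/101 = -40/13*32 - 1/101 = -1280/13 - 1/101 = -129293/1313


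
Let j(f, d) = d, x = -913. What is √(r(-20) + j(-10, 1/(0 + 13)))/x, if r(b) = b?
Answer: -I*√3367/11869 ≈ -0.0048889*I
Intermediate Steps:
√(r(-20) + j(-10, 1/(0 + 13)))/x = √(-20 + 1/(0 + 13))/(-913) = √(-20 + 1/13)*(-1/913) = √(-259/13)*(-1/913) = (I*√3367/13)*(-1/913) = -I*√3367/11869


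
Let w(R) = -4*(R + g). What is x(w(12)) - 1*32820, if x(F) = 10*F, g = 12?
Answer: -33780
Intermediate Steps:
w(R) = -48 - 4*R (w(R) = -4*(R + 12) = -4*(12 + R) = -48 - 4*R)
x(w(12)) - 1*32820 = 10*(-48 - 4*12) - 1*32820 = 10*(-48 - 48) - 32820 = 10*(-96) - 32820 = -960 - 32820 = -33780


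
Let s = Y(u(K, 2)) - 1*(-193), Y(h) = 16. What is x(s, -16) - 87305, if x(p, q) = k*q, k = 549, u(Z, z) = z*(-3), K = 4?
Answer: -96089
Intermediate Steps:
u(Z, z) = -3*z
s = 209 (s = 16 - 1*(-193) = 16 + 193 = 209)
x(p, q) = 549*q
x(s, -16) - 87305 = 549*(-16) - 87305 = -8784 - 87305 = -96089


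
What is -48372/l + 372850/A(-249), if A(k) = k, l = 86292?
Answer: -894056023/596853 ≈ -1497.9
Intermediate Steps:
-48372/l + 372850/A(-249) = -48372/86292 + 372850/(-249) = -48372*1/86292 + 372850*(-1/249) = -4031/7191 - 372850/249 = -894056023/596853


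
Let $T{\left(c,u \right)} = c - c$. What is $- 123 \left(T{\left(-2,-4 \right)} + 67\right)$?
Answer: $-8241$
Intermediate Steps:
$T{\left(c,u \right)} = 0$
$- 123 \left(T{\left(-2,-4 \right)} + 67\right) = - 123 \left(0 + 67\right) = \left(-123\right) 67 = -8241$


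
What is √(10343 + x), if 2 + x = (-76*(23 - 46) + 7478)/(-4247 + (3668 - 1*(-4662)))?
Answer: √172431332907/4083 ≈ 101.70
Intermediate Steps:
x = 1060/4083 (x = -2 + (-76*(23 - 46) + 7478)/(-4247 + (3668 - 1*(-4662))) = -2 + (-76*(-23) + 7478)/(-4247 + (3668 + 4662)) = -2 + (1748 + 7478)/(-4247 + 8330) = -2 + 9226/4083 = 1060/4083 ≈ 0.25961)
√(10343 + x) = √(10343 + 1060/4083) = √(42231529/4083) = √172431332907/4083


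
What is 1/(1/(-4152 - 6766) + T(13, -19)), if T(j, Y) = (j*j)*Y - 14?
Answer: -10918/35210551 ≈ -0.00031008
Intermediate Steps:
T(j, Y) = -14 + Y*j² (T(j, Y) = j²*Y - 14 = Y*j² - 14 = -14 + Y*j²)
1/(1/(-4152 - 6766) + T(13, -19)) = 1/(1/(-4152 - 6766) + (-14 - 19*13²)) = 1/(1/(-10918) + (-14 - 19*169)) = 1/(-1/10918 + (-14 - 3211)) = 1/(-1/10918 - 3225) = 1/(-35210551/10918) = -10918/35210551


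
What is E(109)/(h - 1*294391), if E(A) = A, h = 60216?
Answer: -109/234175 ≈ -0.00046546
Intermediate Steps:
E(109)/(h - 1*294391) = 109/(60216 - 1*294391) = 109/(60216 - 294391) = 109/(-234175) = 109*(-1/234175) = -109/234175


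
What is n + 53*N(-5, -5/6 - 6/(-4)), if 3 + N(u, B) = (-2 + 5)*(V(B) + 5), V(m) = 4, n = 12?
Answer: 1284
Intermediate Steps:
N(u, B) = 24 (N(u, B) = -3 + (-2 + 5)*(4 + 5) = -3 + 3*9 = -3 + 27 = 24)
n + 53*N(-5, -5/6 - 6/(-4)) = 12 + 53*24 = 12 + 1272 = 1284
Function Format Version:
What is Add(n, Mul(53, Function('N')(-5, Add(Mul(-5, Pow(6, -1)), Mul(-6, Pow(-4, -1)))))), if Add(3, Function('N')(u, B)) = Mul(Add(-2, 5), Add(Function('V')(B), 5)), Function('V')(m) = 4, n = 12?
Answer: 1284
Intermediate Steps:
Function('N')(u, B) = 24 (Function('N')(u, B) = Add(-3, Mul(Add(-2, 5), Add(4, 5))) = Add(-3, Mul(3, 9)) = Add(-3, 27) = 24)
Add(n, Mul(53, Function('N')(-5, Add(Mul(-5, Pow(6, -1)), Mul(-6, Pow(-4, -1)))))) = Add(12, Mul(53, 24)) = Add(12, 1272) = 1284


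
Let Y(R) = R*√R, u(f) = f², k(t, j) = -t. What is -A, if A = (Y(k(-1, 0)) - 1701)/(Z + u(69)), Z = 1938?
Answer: 1700/6699 ≈ 0.25377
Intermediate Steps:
Y(R) = R^(3/2)
A = -1700/6699 (A = ((-1*(-1))^(3/2) - 1701)/(1938 + 69²) = (1^(3/2) - 1701)/(1938 + 4761) = (1 - 1701)/6699 = -1700*1/6699 = -1700/6699 ≈ -0.25377)
-A = -1*(-1700/6699) = 1700/6699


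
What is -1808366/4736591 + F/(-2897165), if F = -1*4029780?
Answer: 2769656999518/2744537132903 ≈ 1.0092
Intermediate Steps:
F = -4029780
-1808366/4736591 + F/(-2897165) = -1808366/4736591 - 4029780/(-2897165) = -1808366*1/4736591 - 4029780*(-1/2897165) = -1808366/4736591 + 805956/579433 = 2769656999518/2744537132903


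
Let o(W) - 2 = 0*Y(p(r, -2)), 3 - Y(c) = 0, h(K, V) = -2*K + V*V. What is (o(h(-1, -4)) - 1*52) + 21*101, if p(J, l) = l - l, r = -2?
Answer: 2071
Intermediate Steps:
p(J, l) = 0
h(K, V) = V² - 2*K (h(K, V) = -2*K + V² = V² - 2*K)
Y(c) = 3 (Y(c) = 3 - 1*0 = 3 + 0 = 3)
o(W) = 2 (o(W) = 2 + 0*3 = 2 + 0 = 2)
(o(h(-1, -4)) - 1*52) + 21*101 = (2 - 1*52) + 21*101 = (2 - 52) + 2121 = -50 + 2121 = 2071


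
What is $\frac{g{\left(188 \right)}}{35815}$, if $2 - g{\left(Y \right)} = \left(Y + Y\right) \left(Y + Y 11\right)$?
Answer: $- \frac{848254}{35815} \approx -23.684$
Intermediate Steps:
$g{\left(Y \right)} = 2 - 24 Y^{2}$ ($g{\left(Y \right)} = 2 - \left(Y + Y\right) \left(Y + Y 11\right) = 2 - 2 Y \left(Y + 11 Y\right) = 2 - 2 Y 12 Y = 2 - 24 Y^{2}$)
$\frac{g{\left(188 \right)}}{35815} = \frac{2 - 24 \cdot 188^{2}}{35815} = \left(2 - 848256\right) \frac{1}{35815} = \left(-848254\right) \frac{1}{35815} = - \frac{848254}{35815}$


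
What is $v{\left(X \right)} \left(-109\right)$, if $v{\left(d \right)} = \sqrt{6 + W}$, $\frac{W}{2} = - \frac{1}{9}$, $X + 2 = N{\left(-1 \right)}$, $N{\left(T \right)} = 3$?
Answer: $- \frac{218 \sqrt{13}}{3} \approx -262.0$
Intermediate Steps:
$X = 1$ ($X = -2 + 3 = 1$)
$W = - \frac{2}{9}$ ($W = 2 \left(- \frac{1}{9}\right) = - \frac{2}{9} \approx -0.22222$)
$v{\left(d \right)} = \frac{2 \sqrt{13}}{3}$ ($v{\left(d \right)} = \sqrt{6 - \frac{2}{9}} = \sqrt{\frac{52}{9}} = \frac{2 \sqrt{13}}{3}$)
$v{\left(X \right)} \left(-109\right) = \frac{2 \sqrt{13}}{3} \left(-109\right) = - \frac{218 \sqrt{13}}{3}$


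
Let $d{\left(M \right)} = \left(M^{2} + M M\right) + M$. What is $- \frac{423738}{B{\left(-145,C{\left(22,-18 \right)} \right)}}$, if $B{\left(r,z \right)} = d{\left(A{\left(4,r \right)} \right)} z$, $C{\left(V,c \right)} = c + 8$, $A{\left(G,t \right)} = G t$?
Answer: $\frac{11151}{176900} \approx 0.063036$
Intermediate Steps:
$d{\left(M \right)} = M + 2 M^{2}$ ($d{\left(M \right)} = \left(M^{2} + M^{2}\right) + M = 2 M^{2} + M = M + 2 M^{2}$)
$C{\left(V,c \right)} = 8 + c$
$B{\left(r,z \right)} = 4 r z \left(1 + 8 r\right)$ ($B{\left(r,z \right)} = 4 r \left(1 + 2 \cdot 4 r\right) z = 4 r \left(1 + 8 r\right) z = 4 r z \left(1 + 8 r\right)$)
$- \frac{423738}{B{\left(-145,C{\left(22,-18 \right)} \right)}} = - \frac{423738}{4 \left(-145\right) \left(8 - 18\right) \left(1 + 8 \left(-145\right)\right)} = - \frac{423738}{4 \left(-145\right) \left(-10\right) \left(1 - 1160\right)} = - \frac{423738}{4 \left(-145\right) \left(-10\right) \left(-1159\right)} = - \frac{423738}{-6722200} = \left(-423738\right) \left(- \frac{1}{6722200}\right) = \frac{11151}{176900}$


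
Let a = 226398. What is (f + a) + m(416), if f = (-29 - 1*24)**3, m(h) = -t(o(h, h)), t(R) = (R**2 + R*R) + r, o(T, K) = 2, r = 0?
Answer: 77513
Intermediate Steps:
t(R) = 2*R**2 (t(R) = (R**2 + R*R) + 0 = (R**2 + R**2) + 0 = 2*R**2 + 0 = 2*R**2)
m(h) = -8 (m(h) = -2*2**2 = -2*4 = -1*8 = -8)
f = -148877 (f = (-29 - 24)**3 = (-53)**3 = -148877)
(f + a) + m(416) = (-148877 + 226398) - 8 = 77521 - 8 = 77513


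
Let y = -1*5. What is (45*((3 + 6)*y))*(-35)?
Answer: 70875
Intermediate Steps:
y = -5
(45*((3 + 6)*y))*(-35) = (45*((3 + 6)*(-5)))*(-35) = (45*(9*(-5)))*(-35) = (45*(-45))*(-35) = -2025*(-35) = 70875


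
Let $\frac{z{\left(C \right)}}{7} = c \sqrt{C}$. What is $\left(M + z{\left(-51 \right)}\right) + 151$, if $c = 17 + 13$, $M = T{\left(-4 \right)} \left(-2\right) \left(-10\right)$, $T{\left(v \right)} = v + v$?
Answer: $-9 + 210 i \sqrt{51} \approx -9.0 + 1499.7 i$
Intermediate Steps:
$T{\left(v \right)} = 2 v$
$M = -160$ ($M = 2 \left(-4\right) \left(-2\right) \left(-10\right) = \left(-8\right) \left(-2\right) \left(-10\right) = 16 \left(-10\right) = -160$)
$c = 30$
$z{\left(C \right)} = 210 \sqrt{C}$ ($z{\left(C \right)} = 7 \cdot 30 \sqrt{C} = 210 \sqrt{C}$)
$\left(M + z{\left(-51 \right)}\right) + 151 = \left(-160 + 210 \sqrt{-51}\right) + 151 = \left(-160 + 210 i \sqrt{51}\right) + 151 = -9 + 210 i \sqrt{51}$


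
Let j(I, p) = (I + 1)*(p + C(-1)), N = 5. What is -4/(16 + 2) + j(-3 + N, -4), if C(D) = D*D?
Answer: -83/9 ≈ -9.2222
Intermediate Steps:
C(D) = D²
j(I, p) = (1 + I)*(1 + p) (j(I, p) = (I + 1)*(p + (-1)²) = (1 + I)*(p + 1) = (1 + I)*(1 + p))
-4/(16 + 2) + j(-3 + N, -4) = -4/(16 + 2) + (1 + (-3 + 5) - 4 + (-3 + 5)*(-4)) = -4/18 + (1 + 2 - 4 + 2*(-4)) = (1/18)*(-4) + (1 + 2 - 4 - 8) = -2/9 - 9 = -83/9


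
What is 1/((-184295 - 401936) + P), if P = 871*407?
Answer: -1/231734 ≈ -4.3153e-6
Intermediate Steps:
P = 354497
1/((-184295 - 401936) + P) = 1/((-184295 - 401936) + 354497) = 1/(-586231 + 354497) = 1/(-231734) = -1/231734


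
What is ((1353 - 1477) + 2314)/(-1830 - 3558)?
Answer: -365/898 ≈ -0.40646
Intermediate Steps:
((1353 - 1477) + 2314)/(-1830 - 3558) = (-124 + 2314)/(-5388) = 2190*(-1/5388) = -365/898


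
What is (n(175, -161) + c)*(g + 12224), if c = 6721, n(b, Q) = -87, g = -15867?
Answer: -24167662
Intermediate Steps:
(n(175, -161) + c)*(g + 12224) = (-87 + 6721)*(-15867 + 12224) = 6634*(-3643) = -24167662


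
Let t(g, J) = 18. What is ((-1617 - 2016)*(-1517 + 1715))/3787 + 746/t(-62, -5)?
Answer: -723065/4869 ≈ -148.50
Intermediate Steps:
((-1617 - 2016)*(-1517 + 1715))/3787 + 746/t(-62, -5) = ((-1617 - 2016)*(-1517 + 1715))/3787 + 746/18 = -3633*198*(1/3787) + 746*(1/18) = -719334*1/3787 + 373/9 = -102762/541 + 373/9 = -723065/4869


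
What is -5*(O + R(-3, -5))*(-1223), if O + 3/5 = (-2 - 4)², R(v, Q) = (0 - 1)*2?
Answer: 204241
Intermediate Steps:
R(v, Q) = -2 (R(v, Q) = -1*2 = -2)
O = 177/5 (O = -⅗ + (-2 - 4)² = -⅗ + (-6)² = -⅗ + 36 = 177/5 ≈ 35.400)
-5*(O + R(-3, -5))*(-1223) = -5*(177/5 - 2)*(-1223) = -5*167/5*(-1223) = -167*(-1223) = 204241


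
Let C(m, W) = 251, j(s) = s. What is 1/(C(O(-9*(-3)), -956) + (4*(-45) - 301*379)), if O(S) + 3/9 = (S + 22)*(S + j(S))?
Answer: -1/114008 ≈ -8.7713e-6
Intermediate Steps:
O(S) = -1/3 + 2*S*(22 + S) (O(S) = -1/3 + (S + 22)*(S + S) = -1/3 + (22 + S)*(2*S) = -1/3 + 2*S*(22 + S))
1/(C(O(-9*(-3)), -956) + (4*(-45) - 301*379)) = 1/(251 + (4*(-45) - 301*379)) = 1/(251 + (-180 - 114079)) = 1/(251 - 114259) = 1/(-114008) = -1/114008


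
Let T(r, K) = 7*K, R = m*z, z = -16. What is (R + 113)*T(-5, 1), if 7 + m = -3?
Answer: 1911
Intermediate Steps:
m = -10 (m = -7 - 3 = -10)
R = 160 (R = -10*(-16) = 160)
(R + 113)*T(-5, 1) = (160 + 113)*(7*1) = 273*7 = 1911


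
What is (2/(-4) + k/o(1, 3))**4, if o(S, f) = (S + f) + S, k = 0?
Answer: 1/16 ≈ 0.062500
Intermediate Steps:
o(S, f) = f + 2*S
(2/(-4) + k/o(1, 3))**4 = (2/(-4) + 0/(3 + 2*1))**4 = (2*(-1/4) + 0/(3 + 2))**4 = (-1/2 + 0/5)**4 = (-1/2 + 0*(1/5))**4 = (-1/2 + 0)**4 = (-1/2)**4 = 1/16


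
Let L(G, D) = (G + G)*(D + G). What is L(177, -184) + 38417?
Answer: 35939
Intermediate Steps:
L(G, D) = 2*G*(D + G) (L(G, D) = (2*G)*(D + G) = 2*G*(D + G))
L(177, -184) + 38417 = 2*177*(-184 + 177) + 38417 = 2*177*(-7) + 38417 = -2478 + 38417 = 35939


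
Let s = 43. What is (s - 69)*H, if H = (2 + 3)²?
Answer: -650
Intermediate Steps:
H = 25 (H = 5² = 25)
(s - 69)*H = (43 - 69)*25 = -26*25 = -650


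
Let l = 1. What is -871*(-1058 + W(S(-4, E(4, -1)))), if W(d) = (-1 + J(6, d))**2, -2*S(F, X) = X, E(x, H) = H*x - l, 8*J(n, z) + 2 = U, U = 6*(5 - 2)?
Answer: 920647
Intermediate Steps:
U = 18 (U = 6*3 = 18)
J(n, z) = 2 (J(n, z) = -1/4 + (1/8)*18 = -1/4 + 9/4 = 2)
E(x, H) = -1 + H*x (E(x, H) = H*x - 1*1 = H*x - 1 = -1 + H*x)
S(F, X) = -X/2
W(d) = 1 (W(d) = (-1 + 2)**2 = 1**2 = 1)
-871*(-1058 + W(S(-4, E(4, -1)))) = -871*(-1058 + 1) = -871*(-1057) = 920647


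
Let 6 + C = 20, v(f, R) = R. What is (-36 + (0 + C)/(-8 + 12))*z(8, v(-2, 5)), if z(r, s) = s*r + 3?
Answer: -2795/2 ≈ -1397.5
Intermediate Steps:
C = 14 (C = -6 + 20 = 14)
z(r, s) = 3 + r*s (z(r, s) = r*s + 3 = 3 + r*s)
(-36 + (0 + C)/(-8 + 12))*z(8, v(-2, 5)) = (-36 + (0 + 14)/(-8 + 12))*(3 + 8*5) = (-36 + 14/4)*(3 + 40) = (-36 + 14*(¼))*43 = (-36 + 7/2)*43 = -65/2*43 = -2795/2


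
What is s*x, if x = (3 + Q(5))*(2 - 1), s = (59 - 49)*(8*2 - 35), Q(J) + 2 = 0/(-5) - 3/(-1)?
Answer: -760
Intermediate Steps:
Q(J) = 1 (Q(J) = -2 + (0/(-5) - 3/(-1)) = -2 + (0*(-⅕) - 3*(-1)) = -2 + (0 + 3) = -2 + 3 = 1)
s = -190 (s = 10*(16 - 35) = 10*(-19) = -190)
x = 4 (x = (3 + 1)*(2 - 1) = 4*1 = 4)
s*x = -190*4 = -760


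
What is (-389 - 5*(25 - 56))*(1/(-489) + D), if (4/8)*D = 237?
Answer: -18079230/163 ≈ -1.1092e+5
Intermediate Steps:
D = 474 (D = 2*237 = 474)
(-389 - 5*(25 - 56))*(1/(-489) + D) = (-389 - 5*(25 - 56))*(1/(-489) + 474) = (-389 - 5*(-31))*(-1/489 + 474) = (-389 + 155)*(231785/489) = -234*231785/489 = -18079230/163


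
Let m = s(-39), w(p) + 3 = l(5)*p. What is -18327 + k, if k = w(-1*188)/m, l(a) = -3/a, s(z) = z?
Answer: -1191438/65 ≈ -18330.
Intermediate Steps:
w(p) = -3 - 3*p/5 (w(p) = -3 + (-3/5)*p = -3 + (-3*1/5)*p = -3 - 3*p/5)
m = -39
k = -183/65 (k = (-3 - (-3)*188/5)/(-39) = (-3 - 3/5*(-188))*(-1/39) = (-3 + 564/5)*(-1/39) = (549/5)*(-1/39) = -183/65 ≈ -2.8154)
-18327 + k = -18327 - 183/65 = -1191438/65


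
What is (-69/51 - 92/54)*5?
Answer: -7015/459 ≈ -15.283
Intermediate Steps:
(-69/51 - 92/54)*5 = (-69*1/51 - 92*1/54)*5 = (-23/17 - 46/27)*5 = -1403/459*5 = -7015/459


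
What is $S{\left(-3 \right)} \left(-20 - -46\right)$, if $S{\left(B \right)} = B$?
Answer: $-78$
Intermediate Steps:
$S{\left(-3 \right)} \left(-20 - -46\right) = - 3 \left(-20 - -46\right) = - 3 \left(-20 + 46\right) = \left(-3\right) 26 = -78$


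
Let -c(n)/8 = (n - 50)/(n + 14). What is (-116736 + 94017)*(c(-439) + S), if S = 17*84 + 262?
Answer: -16229045022/425 ≈ -3.8186e+7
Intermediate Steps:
c(n) = -8*(-50 + n)/(14 + n) (c(n) = -8*(n - 50)/(n + 14) = -8*(-50 + n)/(14 + n))
S = 1690 (S = 1428 + 262 = 1690)
(-116736 + 94017)*(c(-439) + S) = (-116736 + 94017)*(8*(50 - 1*(-439))/(14 - 439) + 1690) = -22719*(8*(50 + 439)/(-425) + 1690) = -22719*(8*(-1/425)*489 + 1690) = -22719*(-3912/425 + 1690) = -22719*714338/425 = -16229045022/425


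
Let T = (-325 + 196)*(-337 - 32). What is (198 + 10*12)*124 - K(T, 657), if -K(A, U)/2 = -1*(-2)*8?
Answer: 39464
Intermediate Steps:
T = 47601 (T = -129*(-369) = 47601)
K(A, U) = -32 (K(A, U) = -2*(-1*(-2))*8 = -4*8 = -2*16 = -32)
(198 + 10*12)*124 - K(T, 657) = (198 + 10*12)*124 - 1*(-32) = (198 + 120)*124 + 32 = 318*124 + 32 = 39432 + 32 = 39464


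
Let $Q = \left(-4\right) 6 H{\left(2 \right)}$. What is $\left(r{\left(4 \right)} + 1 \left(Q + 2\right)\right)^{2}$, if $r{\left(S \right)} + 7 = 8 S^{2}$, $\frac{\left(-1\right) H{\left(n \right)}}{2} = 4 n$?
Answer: $257049$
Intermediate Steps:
$H{\left(n \right)} = - 8 n$ ($H{\left(n \right)} = - 2 \cdot 4 n = - 8 n$)
$Q = 384$ ($Q = \left(-4\right) 6 \left(\left(-8\right) 2\right) = \left(-24\right) \left(-16\right) = 384$)
$r{\left(S \right)} = -7 + 8 S^{2}$
$\left(r{\left(4 \right)} + 1 \left(Q + 2\right)\right)^{2} = \left(\left(-7 + 8 \cdot 4^{2}\right) + 1 \left(384 + 2\right)\right)^{2} = \left(\left(-7 + 8 \cdot 16\right) + 1 \cdot 386\right)^{2} = \left(\left(-7 + 128\right) + 386\right)^{2} = \left(121 + 386\right)^{2} = 507^{2} = 257049$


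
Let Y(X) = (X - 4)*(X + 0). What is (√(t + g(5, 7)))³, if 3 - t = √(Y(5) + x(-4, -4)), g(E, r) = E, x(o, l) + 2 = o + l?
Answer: (8 - I*√5)^(3/2) ≈ 21.968 - 9.5173*I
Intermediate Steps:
x(o, l) = -2 + l + o (x(o, l) = -2 + (o + l) = -2 + (l + o) = -2 + l + o)
Y(X) = X*(-4 + X) (Y(X) = (-4 + X)*X = X*(-4 + X))
t = 3 - I*√5 (t = 3 - √(5*(-4 + 5) + (-2 - 4 - 4)) = 3 - √(5*1 - 10) = 3 - √(5 - 10) = 3 - √(-5) = 3 - I*√5 ≈ 3.0 - 2.2361*I)
(√(t + g(5, 7)))³ = (√((3 - I*√5) + 5))³ = (√(8 - I*√5))³ = (8 - I*√5)^(3/2)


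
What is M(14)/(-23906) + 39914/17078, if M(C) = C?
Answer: 238486248/102066667 ≈ 2.3366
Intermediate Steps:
M(14)/(-23906) + 39914/17078 = 14/(-23906) + 39914/17078 = 14*(-1/23906) + 39914*(1/17078) = -7/11953 + 19957/8539 = 238486248/102066667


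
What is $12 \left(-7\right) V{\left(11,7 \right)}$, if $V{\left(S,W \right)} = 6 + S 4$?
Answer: $-4200$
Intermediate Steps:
$V{\left(S,W \right)} = 6 + 4 S$
$12 \left(-7\right) V{\left(11,7 \right)} = 12 \left(-7\right) \left(6 + 4 \cdot 11\right) = - 84 \left(6 + 44\right) = \left(-84\right) 50 = -4200$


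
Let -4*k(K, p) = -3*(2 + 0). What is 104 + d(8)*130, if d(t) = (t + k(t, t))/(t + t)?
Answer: 2899/16 ≈ 181.19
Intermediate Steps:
k(K, p) = 3/2 (k(K, p) = -(-3)*(2 + 0)/4 = -(-3)*2/4 = -¼*(-6) = 3/2)
d(t) = (3/2 + t)/(2*t) (d(t) = (t + 3/2)/(t + t) = (3/2 + t)/((2*t)) = (3/2 + t)*(1/(2*t)) = (3/2 + t)/(2*t))
104 + d(8)*130 = 104 + ((¼)*(3 + 2*8)/8)*130 = 104 + ((¼)*(⅛)*(3 + 16))*130 = 104 + ((¼)*(⅛)*19)*130 = 104 + (19/32)*130 = 104 + 1235/16 = 2899/16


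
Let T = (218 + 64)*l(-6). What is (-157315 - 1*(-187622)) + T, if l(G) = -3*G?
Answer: 35383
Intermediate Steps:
T = 5076 (T = (218 + 64)*(-3*(-6)) = 282*18 = 5076)
(-157315 - 1*(-187622)) + T = (-157315 - 1*(-187622)) + 5076 = (-157315 + 187622) + 5076 = 30307 + 5076 = 35383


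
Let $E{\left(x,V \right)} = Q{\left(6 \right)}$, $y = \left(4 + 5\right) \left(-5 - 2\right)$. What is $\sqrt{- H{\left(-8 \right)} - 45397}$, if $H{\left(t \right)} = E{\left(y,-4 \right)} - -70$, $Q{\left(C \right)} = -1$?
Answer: $i \sqrt{45466} \approx 213.23 i$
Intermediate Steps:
$y = -63$ ($y = 9 \left(-7\right) = -63$)
$E{\left(x,V \right)} = -1$
$H{\left(t \right)} = 69$ ($H{\left(t \right)} = -1 - -70 = -1 + 70 = 69$)
$\sqrt{- H{\left(-8 \right)} - 45397} = \sqrt{\left(-1\right) 69 - 45397} = \sqrt{-69 - 45397} = \sqrt{-45466} = i \sqrt{45466}$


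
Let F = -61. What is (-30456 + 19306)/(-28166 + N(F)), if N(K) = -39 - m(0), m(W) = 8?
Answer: 11150/28213 ≈ 0.39521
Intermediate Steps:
N(K) = -47 (N(K) = -39 - 1*8 = -39 - 8 = -47)
(-30456 + 19306)/(-28166 + N(F)) = (-30456 + 19306)/(-28166 - 47) = -11150/(-28213) = -11150*(-1/28213) = 11150/28213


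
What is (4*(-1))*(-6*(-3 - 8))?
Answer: -264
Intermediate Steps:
(4*(-1))*(-6*(-3 - 8)) = -(-24)*(-11) = -4*66 = -264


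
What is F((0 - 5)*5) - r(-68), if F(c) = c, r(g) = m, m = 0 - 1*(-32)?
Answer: -57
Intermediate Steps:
m = 32 (m = 0 + 32 = 32)
r(g) = 32
F((0 - 5)*5) - r(-68) = (0 - 5)*5 - 1*32 = -5*5 - 32 = -25 - 32 = -57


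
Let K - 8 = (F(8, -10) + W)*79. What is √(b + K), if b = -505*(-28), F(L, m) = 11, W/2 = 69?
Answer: √25919 ≈ 160.99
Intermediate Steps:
W = 138 (W = 2*69 = 138)
b = 14140
K = 11779 (K = 8 + (11 + 138)*79 = 8 + 149*79 = 8 + 11771 = 11779)
√(b + K) = √(14140 + 11779) = √25919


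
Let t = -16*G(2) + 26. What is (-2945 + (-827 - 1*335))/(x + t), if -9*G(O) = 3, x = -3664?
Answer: 12321/10898 ≈ 1.1306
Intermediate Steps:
G(O) = -⅓ (G(O) = -⅑*3 = -⅓)
t = 94/3 (t = -16*(-⅓) + 26 = 16/3 + 26 = 94/3 ≈ 31.333)
(-2945 + (-827 - 1*335))/(x + t) = (-2945 + (-827 - 1*335))/(-3664 + 94/3) = (-2945 + (-827 - 335))/(-10898/3) = (-2945 - 1162)*(-3/10898) = -4107*(-3/10898) = 12321/10898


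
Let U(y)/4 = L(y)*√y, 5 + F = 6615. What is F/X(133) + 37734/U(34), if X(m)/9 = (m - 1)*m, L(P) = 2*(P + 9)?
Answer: 3305/79002 + 18867*√34/5848 ≈ 18.854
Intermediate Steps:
F = 6610 (F = -5 + 6615 = 6610)
L(P) = 18 + 2*P (L(P) = 2*(9 + P) = 18 + 2*P)
X(m) = 9*m*(-1 + m) (X(m) = 9*((m - 1)*m) = 9*((-1 + m)*m) = 9*(m*(-1 + m)) = 9*m*(-1 + m))
U(y) = 4*√y*(18 + 2*y) (U(y) = 4*((18 + 2*y)*√y) = 4*(√y*(18 + 2*y)) = 4*√y*(18 + 2*y))
F/X(133) + 37734/U(34) = 6610/((9*133*(-1 + 133))) + 37734/((8*√34*(9 + 34))) = 6610/((9*133*132)) + 37734/((8*√34*43)) = 6610/158004 + 37734/((344*√34)) = 6610*(1/158004) + 37734*(√34/11696) = 3305/79002 + 18867*√34/5848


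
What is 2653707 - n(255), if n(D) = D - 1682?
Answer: 2655134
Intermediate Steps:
n(D) = -1682 + D
2653707 - n(255) = 2653707 - (-1682 + 255) = 2653707 - 1*(-1427) = 2653707 + 1427 = 2655134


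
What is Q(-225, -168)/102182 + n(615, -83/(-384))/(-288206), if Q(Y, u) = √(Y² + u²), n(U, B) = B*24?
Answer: -83/4611296 + 3*√8761/102182 ≈ 0.0027300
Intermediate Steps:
n(U, B) = 24*B
Q(-225, -168)/102182 + n(615, -83/(-384))/(-288206) = √((-225)² + (-168)²)/102182 + (24*(-83/(-384)))/(-288206) = √(50625 + 28224)*(1/102182) + (24*(-83*(-1/384)))*(-1/288206) = √78849*(1/102182) + (24*(83/384))*(-1/288206) = (3*√8761)*(1/102182) + (83/16)*(-1/288206) = 3*√8761/102182 - 83/4611296 = -83/4611296 + 3*√8761/102182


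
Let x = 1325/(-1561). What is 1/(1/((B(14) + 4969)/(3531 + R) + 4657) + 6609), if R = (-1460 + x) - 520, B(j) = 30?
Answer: 11276746841/74528022291955 ≈ 0.00015131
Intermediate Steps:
x = -1325/1561 (x = 1325*(-1/1561) = -1325/1561 ≈ -0.84881)
R = -3092105/1561 (R = (-1460 - 1325/1561) - 520 = -2280385/1561 - 520 = -3092105/1561 ≈ -1980.8)
1/(1/((B(14) + 4969)/(3531 + R) + 4657) + 6609) = 1/(1/((30 + 4969)/(3531 - 3092105/1561) + 4657) + 6609) = 1/(1/(4999/(2419786/1561) + 4657) + 6609) = 1/(1/(4999*(1561/2419786) + 4657) + 6609) = 1/(1/(7803439/2419786 + 4657) + 6609) = 1/(1/(11276746841/2419786) + 6609) = 1/(2419786/11276746841 + 6609) = 1/(74528022291955/11276746841) = 11276746841/74528022291955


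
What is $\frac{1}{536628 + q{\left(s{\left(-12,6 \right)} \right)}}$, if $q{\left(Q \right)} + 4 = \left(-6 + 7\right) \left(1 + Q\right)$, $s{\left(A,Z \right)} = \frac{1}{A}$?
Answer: $\frac{12}{6439499} \approx 1.8635 \cdot 10^{-6}$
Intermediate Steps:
$q{\left(Q \right)} = -3 + Q$ ($q{\left(Q \right)} = -4 + \left(-6 + 7\right) \left(1 + Q\right) = -4 + 1 \left(1 + Q\right) = -4 + \left(1 + Q\right) = -3 + Q$)
$\frac{1}{536628 + q{\left(s{\left(-12,6 \right)} \right)}} = \frac{1}{536628 - \left(3 - \frac{1}{-12}\right)} = \frac{1}{536628 - \frac{37}{12}} = \frac{1}{\frac{6439499}{12}} = \frac{12}{6439499}$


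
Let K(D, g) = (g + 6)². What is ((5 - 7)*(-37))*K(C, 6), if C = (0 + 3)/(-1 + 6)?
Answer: 10656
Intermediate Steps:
C = ⅗ (C = 3/5 = 3*(⅕) = ⅗ ≈ 0.60000)
K(D, g) = (6 + g)²
((5 - 7)*(-37))*K(C, 6) = ((5 - 7)*(-37))*(6 + 6)² = -2*(-37)*12² = 74*144 = 10656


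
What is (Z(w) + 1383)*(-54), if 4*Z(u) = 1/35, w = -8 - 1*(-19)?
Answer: -5227767/70 ≈ -74682.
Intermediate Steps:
w = 11 (w = -8 + 19 = 11)
Z(u) = 1/140 (Z(u) = (¼)/35 = (¼)*(1/35) = 1/140)
(Z(w) + 1383)*(-54) = (1/140 + 1383)*(-54) = (193621/140)*(-54) = -5227767/70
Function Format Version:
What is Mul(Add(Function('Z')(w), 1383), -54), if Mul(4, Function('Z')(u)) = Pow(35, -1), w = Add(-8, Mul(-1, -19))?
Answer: Rational(-5227767, 70) ≈ -74682.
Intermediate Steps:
w = 11 (w = Add(-8, 19) = 11)
Function('Z')(u) = Rational(1, 140) (Function('Z')(u) = Mul(Rational(1, 4), Pow(35, -1)) = Mul(Rational(1, 4), Rational(1, 35)) = Rational(1, 140))
Mul(Add(Function('Z')(w), 1383), -54) = Mul(Add(Rational(1, 140), 1383), -54) = Mul(Rational(193621, 140), -54) = Rational(-5227767, 70)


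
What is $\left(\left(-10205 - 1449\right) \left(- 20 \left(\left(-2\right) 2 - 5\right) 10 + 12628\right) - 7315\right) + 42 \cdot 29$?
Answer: $-168150009$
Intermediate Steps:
$\left(\left(-10205 - 1449\right) \left(- 20 \left(\left(-2\right) 2 - 5\right) 10 + 12628\right) - 7315\right) + 42 \cdot 29 = \left(- 11654 \left(- 20 \left(-4 - 5\right) 10 + 12628\right) - 7315\right) + 1218 = \left(- 11654 \left(\left(-20\right) \left(-9\right) 10 + 12628\right) - 7315\right) + 1218 = \left(- 11654 \left(180 \cdot 10 + 12628\right) - 7315\right) + 1218 = \left(- 11654 \left(1800 + 12628\right) - 7315\right) + 1218 = \left(\left(-11654\right) 14428 - 7315\right) + 1218 = \left(-168143912 - 7315\right) + 1218 = -168151227 + 1218 = -168150009$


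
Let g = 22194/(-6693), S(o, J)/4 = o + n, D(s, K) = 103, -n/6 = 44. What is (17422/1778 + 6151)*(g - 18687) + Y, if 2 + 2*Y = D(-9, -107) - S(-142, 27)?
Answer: -456753341526225/3966718 ≈ -1.1515e+8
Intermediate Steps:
n = -264 (n = -6*44 = -264)
S(o, J) = -1056 + 4*o (S(o, J) = 4*(o - 264) = 4*(-264 + o) = -1056 + 4*o)
g = -7398/2231 (g = 22194*(-1/6693) = -7398/2231 ≈ -3.3160)
Y = 1725/2 (Y = -1 + (103 - (-1056 + 4*(-142)))/2 = -1 + (103 - (-1056 - 568))/2 = -1 + (103 - 1*(-1624))/2 = -1 + (103 + 1624)/2 = -1 + (½)*1727 = -1 + 1727/2 = 1725/2 ≈ 862.50)
(17422/1778 + 6151)*(g - 18687) + Y = (17422/1778 + 6151)*(-7398/2231 - 18687) + 1725/2 = (17422*(1/1778) + 6151)*(-41698095/2231) + 1725/2 = (8711/889 + 6151)*(-41698095/2231) + 1725/2 = (5476950/889)*(-41698095/2231) + 1725/2 = -228378381410250/1983359 + 1725/2 = -456753341526225/3966718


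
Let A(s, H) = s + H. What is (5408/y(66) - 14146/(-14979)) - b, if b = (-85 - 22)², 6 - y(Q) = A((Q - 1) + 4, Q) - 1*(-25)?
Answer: -13244495941/1153383 ≈ -11483.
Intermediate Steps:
A(s, H) = H + s
y(Q) = -22 - 2*Q (y(Q) = 6 - ((Q + ((Q - 1) + 4)) - 1*(-25)) = 6 - ((Q + ((-1 + Q) + 4)) + 25) = 6 - ((Q + (3 + Q)) + 25) = 6 - ((3 + 2*Q) + 25) = 6 - (28 + 2*Q) = 6 + (-28 - 2*Q) = -22 - 2*Q)
b = 11449 (b = (-107)² = 11449)
(5408/y(66) - 14146/(-14979)) - b = (5408/(-22 - 2*66) - 14146/(-14979)) - 1*11449 = (5408/(-22 - 132) - 14146*(-1/14979)) - 11449 = (5408/(-154) + 14146/14979) - 11449 = (5408*(-1/154) + 14146/14979) - 11449 = (-2704/77 + 14146/14979) - 11449 = -39413974/1153383 - 11449 = -13244495941/1153383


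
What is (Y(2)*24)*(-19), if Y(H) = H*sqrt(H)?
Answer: -912*sqrt(2) ≈ -1289.8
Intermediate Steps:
Y(H) = H**(3/2)
(Y(2)*24)*(-19) = (2**(3/2)*24)*(-19) = ((2*sqrt(2))*24)*(-19) = (48*sqrt(2))*(-19) = -912*sqrt(2)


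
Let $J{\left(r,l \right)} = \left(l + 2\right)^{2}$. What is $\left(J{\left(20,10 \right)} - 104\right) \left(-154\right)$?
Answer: $-6160$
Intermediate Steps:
$J{\left(r,l \right)} = \left(2 + l\right)^{2}$
$\left(J{\left(20,10 \right)} - 104\right) \left(-154\right) = \left(\left(2 + 10\right)^{2} - 104\right) \left(-154\right) = \left(12^{2} - 104\right) \left(-154\right) = \left(144 - 104\right) \left(-154\right) = 40 \left(-154\right) = -6160$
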